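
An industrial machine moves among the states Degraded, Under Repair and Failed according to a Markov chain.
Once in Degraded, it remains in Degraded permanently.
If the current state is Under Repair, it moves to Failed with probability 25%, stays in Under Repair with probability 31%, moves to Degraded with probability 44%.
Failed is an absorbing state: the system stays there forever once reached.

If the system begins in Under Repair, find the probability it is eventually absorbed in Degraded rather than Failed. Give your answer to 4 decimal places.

Let h(s) be the probability of absorption at Degraded starting from transient state s. Then h(Degraded) = 1 and h(Failed) = 0. By first-step analysis:
h(Under Repair) = 0.44·1 + 0.31·h(Under Repair) + 0.25·0
Solving: h(Under Repair) = 0.6377.
Starting from Under Repair, the probability is 0.6377.

0.6377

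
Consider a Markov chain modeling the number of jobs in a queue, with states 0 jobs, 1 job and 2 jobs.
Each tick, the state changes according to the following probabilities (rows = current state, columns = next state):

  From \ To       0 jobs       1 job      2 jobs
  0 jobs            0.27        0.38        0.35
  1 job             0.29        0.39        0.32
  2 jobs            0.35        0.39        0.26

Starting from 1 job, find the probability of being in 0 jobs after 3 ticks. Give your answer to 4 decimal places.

Propagate the distribution vector 3 ticks from 1 job.
After 0 ticks: (0.0000, 1.0000, 0.0000)
After 1 tick: (0.2900, 0.3900, 0.3200)
After 2 ticks: (0.3034, 0.3871, 0.3095)
After 3 ticks: (0.3025, 0.3870, 0.3105)
P(in 0 jobs after 3 ticks) = 0.3025

0.3025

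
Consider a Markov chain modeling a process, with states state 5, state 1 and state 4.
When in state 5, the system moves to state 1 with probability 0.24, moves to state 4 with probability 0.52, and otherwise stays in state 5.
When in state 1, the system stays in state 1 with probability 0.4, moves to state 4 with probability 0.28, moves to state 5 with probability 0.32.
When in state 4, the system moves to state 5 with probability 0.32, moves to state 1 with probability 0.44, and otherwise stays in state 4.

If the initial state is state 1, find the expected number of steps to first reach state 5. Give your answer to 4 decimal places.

Let t(s) be the expected number of steps to first reach state 5 from state s, with t(state 5) = 0. Conditioning on the first step:
t(state 1) = 1 + 0.4·t(state 1) + 0.28·t(state 4)
t(state 4) = 1 + 0.44·t(state 1) + 0.24·t(state 4)
Solving: t(state 1) = 3.1250, t(state 4) = 3.1250.
Expected steps from state 1 to state 5: 3.1250.

3.1250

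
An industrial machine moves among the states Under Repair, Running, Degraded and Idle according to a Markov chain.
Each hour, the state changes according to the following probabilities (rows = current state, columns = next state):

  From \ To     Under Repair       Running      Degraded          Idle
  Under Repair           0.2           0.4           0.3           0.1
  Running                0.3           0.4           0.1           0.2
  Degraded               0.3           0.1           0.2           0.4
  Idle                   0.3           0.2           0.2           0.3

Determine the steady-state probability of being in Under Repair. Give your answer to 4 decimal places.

Let the stationary distribution be π with π = πP and π_1 + π_2 + π_3 + π_4 = 1.
π_1 = 0.2·π_1 + 0.3·π_2 + 0.3·π_3 + 0.3·π_4
π_2 = 0.4·π_1 + 0.4·π_2 + 0.1·π_3 + 0.2·π_4
π_3 = 0.3·π_1 + 0.1·π_2 + 0.2·π_3 + 0.2·π_4
Solving with the normalization constraint gives π = (0.2727, 0.2934, 0.1979, 0.2359).
So the stationary probability of Under Repair is 0.2727.

0.2727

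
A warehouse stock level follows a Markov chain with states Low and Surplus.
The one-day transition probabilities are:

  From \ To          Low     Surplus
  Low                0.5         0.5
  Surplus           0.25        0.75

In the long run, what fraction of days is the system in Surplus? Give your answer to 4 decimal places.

0.6667

Let the stationary distribution be π with π = πP and π_1 + π_2 = 1.
π_1 = 0.5·π_1 + 0.25·π_2
Solving with the normalization constraint gives π = (0.3333, 0.6667).
So the stationary probability of Surplus is 0.6667.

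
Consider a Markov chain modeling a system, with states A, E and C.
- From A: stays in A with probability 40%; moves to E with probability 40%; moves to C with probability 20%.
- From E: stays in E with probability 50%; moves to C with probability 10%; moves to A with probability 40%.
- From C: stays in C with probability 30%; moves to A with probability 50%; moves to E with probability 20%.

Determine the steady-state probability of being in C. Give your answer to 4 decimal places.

Let the stationary distribution be π with π = πP and π_1 + π_2 + π_3 = 1.
π_1 = 0.4·π_1 + 0.4·π_2 + 0.5·π_3
π_2 = 0.4·π_1 + 0.5·π_2 + 0.2·π_3
Solving with the normalization constraint gives π = (0.4177, 0.4051, 0.1772).
So the stationary probability of C is 0.1772.

0.1772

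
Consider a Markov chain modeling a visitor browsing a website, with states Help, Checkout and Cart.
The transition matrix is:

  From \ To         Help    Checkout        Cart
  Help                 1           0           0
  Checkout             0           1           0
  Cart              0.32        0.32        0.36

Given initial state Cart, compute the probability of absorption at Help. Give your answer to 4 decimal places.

Let h(s) be the probability of absorption at Help starting from transient state s. Then h(Help) = 1 and h(Checkout) = 0. By first-step analysis:
h(Cart) = 0.32·1 + 0.32·0 + 0.36·h(Cart)
Solving: h(Cart) = 0.5000.
Starting from Cart, the probability is 0.5000.

0.5000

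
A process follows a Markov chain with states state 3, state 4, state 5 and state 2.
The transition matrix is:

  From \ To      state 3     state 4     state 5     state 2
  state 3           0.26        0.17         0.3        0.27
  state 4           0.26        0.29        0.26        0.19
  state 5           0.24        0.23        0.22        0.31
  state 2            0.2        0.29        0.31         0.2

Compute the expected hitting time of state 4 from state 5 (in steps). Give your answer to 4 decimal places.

4.3063

Let t(s) be the expected number of steps to first reach state 4 from state s, with t(state 4) = 0. Conditioning on the first step:
t(state 3) = 1 + 0.26·t(state 3) + 0.3·t(state 5) + 0.27·t(state 2)
t(state 5) = 1 + 0.24·t(state 3) + 0.22·t(state 5) + 0.31·t(state 2)
t(state 2) = 1 + 0.2·t(state 3) + 0.31·t(state 5) + 0.2·t(state 2)
Solving: t(state 3) = 4.5798, t(state 5) = 4.3063, t(state 2) = 4.0636.
Expected steps from state 5 to state 4: 4.3063.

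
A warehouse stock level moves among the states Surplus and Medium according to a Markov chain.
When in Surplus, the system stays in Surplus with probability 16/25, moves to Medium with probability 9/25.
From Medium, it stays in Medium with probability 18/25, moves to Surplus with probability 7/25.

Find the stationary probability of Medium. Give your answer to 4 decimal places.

Let the stationary distribution be π with π = πP and π_1 + π_2 = 1.
π_1 = 0.64·π_1 + 0.28·π_2
Solving with the normalization constraint gives π = (0.4375, 0.5625).
So the stationary probability of Medium is 0.5625.

0.5625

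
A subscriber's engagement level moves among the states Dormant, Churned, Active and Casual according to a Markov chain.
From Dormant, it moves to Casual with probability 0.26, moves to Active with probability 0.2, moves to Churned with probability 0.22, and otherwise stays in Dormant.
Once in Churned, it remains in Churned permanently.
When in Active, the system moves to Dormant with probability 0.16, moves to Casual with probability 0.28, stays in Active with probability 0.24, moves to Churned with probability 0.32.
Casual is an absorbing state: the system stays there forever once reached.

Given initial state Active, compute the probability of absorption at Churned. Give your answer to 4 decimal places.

0.5215

Let h(s) be the probability of absorption at Churned starting from transient state s. Then h(Churned) = 1 and h(Casual) = 0. By first-step analysis:
h(Dormant) = 0.32·h(Dormant) + 0.22·1 + 0.2·h(Active) + 0.26·0
h(Active) = 0.16·h(Dormant) + 0.32·1 + 0.24·h(Active) + 0.28·0
Solving: h(Dormant) = 0.4769, h(Active) = 0.5215.
Starting from Active, the probability is 0.5215.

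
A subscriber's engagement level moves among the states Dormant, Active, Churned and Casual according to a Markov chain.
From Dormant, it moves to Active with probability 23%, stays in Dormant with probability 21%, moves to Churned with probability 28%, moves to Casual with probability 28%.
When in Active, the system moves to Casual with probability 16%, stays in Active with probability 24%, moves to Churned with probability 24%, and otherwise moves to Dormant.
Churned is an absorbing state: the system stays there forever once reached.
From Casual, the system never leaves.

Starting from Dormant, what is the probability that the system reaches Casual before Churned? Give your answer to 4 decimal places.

Let h(s) be the probability of absorption at Casual starting from transient state s. Then h(Casual) = 1 and h(Churned) = 0. By first-step analysis:
h(Dormant) = 0.21·h(Dormant) + 0.23·h(Active) + 0.28·0 + 0.28·1
h(Active) = 0.36·h(Dormant) + 0.24·h(Active) + 0.24·0 + 0.16·1
Solving: h(Dormant) = 0.4822, h(Active) = 0.4389.
Starting from Dormant, the probability is 0.4822.

0.4822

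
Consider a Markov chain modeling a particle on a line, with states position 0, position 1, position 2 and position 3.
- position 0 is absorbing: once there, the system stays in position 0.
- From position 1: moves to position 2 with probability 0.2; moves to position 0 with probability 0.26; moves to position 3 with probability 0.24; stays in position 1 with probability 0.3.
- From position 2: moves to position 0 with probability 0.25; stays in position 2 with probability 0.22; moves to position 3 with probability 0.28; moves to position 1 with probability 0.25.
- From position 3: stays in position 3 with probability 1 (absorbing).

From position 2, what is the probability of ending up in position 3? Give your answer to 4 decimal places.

Let h(s) be the probability of absorption at position 3 starting from transient state s. Then h(position 3) = 1 and h(position 0) = 0. By first-step analysis:
h(position 1) = 0.26·0 + 0.3·h(position 1) + 0.2·h(position 2) + 0.24·1
h(position 2) = 0.25·0 + 0.25·h(position 1) + 0.22·h(position 2) + 0.28·1
Solving: h(position 1) = 0.4903, h(position 2) = 0.5161.
Starting from position 2, the probability is 0.5161.

0.5161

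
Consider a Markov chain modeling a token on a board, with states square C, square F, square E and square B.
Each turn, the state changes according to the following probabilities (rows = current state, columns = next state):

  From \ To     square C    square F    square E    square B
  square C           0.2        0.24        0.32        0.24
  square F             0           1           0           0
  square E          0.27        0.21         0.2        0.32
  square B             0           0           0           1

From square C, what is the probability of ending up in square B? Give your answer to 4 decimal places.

Let h(s) be the probability of absorption at square B starting from transient state s. Then h(square B) = 1 and h(square F) = 0. By first-step analysis:
h(square C) = 0.2·h(square C) + 0.24·0 + 0.32·h(square E) + 0.24·1
h(square E) = 0.27·h(square C) + 0.21·0 + 0.2·h(square E) + 0.32·1
Solving: h(square C) = 0.5318, h(square E) = 0.5795.
Starting from square C, the probability is 0.5318.

0.5318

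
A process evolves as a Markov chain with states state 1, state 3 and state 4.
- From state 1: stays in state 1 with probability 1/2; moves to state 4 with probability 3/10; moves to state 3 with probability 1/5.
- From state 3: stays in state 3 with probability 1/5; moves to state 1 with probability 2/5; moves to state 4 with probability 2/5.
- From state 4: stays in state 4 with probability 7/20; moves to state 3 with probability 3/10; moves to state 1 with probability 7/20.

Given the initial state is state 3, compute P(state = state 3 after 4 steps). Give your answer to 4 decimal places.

Propagate the distribution vector 4 steps from state 3.
After 0 steps: (0.0000, 1.0000, 0.0000)
After 1 step: (0.4000, 0.2000, 0.4000)
After 2 steps: (0.4200, 0.2400, 0.3400)
After 3 steps: (0.4250, 0.2340, 0.3410)
After 4 steps: (0.4255, 0.2341, 0.3405)
P(in state 3 after 4 steps) = 0.2341

0.2341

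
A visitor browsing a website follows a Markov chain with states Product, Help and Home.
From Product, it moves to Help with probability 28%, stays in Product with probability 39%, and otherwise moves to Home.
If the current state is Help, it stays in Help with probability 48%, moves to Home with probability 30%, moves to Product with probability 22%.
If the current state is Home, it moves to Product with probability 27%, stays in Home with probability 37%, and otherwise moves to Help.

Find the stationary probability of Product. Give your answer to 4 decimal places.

Let the stationary distribution be π with π = πP and π_1 + π_2 + π_3 = 1.
π_1 = 0.39·π_1 + 0.22·π_2 + 0.27·π_3
π_2 = 0.28·π_1 + 0.48·π_2 + 0.36·π_3
Solving with the normalization constraint gives π = (0.2850, 0.3832, 0.3318).
So the stationary probability of Product is 0.2850.

0.2850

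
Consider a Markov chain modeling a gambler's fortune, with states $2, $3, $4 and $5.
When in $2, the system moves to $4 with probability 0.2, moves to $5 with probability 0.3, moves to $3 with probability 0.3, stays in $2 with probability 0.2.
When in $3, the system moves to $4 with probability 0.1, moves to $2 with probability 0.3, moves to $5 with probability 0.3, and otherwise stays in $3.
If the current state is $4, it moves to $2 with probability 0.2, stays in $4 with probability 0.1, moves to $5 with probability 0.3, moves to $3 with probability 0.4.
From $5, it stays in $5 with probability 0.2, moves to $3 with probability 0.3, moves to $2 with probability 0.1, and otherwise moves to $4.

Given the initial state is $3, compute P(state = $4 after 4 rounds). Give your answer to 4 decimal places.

0.2023

Propagate the distribution vector 4 rounds from $3.
After 0 rounds: (0.0000, 1.0000, 0.0000, 0.0000)
After 1 round: (0.3000, 0.3000, 0.1000, 0.3000)
After 2 rounds: (0.2000, 0.3100, 0.2200, 0.2700)
After 3 rounds: (0.2040, 0.3220, 0.2010, 0.2730)
After 4 rounds: (0.2049, 0.3201, 0.2023, 0.2727)
P(in $4 after 4 rounds) = 0.2023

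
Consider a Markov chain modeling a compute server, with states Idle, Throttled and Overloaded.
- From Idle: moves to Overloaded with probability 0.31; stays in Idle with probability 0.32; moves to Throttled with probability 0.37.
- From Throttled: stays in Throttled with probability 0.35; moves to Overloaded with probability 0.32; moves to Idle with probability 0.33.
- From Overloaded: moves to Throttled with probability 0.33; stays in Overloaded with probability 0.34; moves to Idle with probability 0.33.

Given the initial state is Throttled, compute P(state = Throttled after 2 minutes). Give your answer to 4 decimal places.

Sum over the intermediate state after 1 minute:
P = P(Throttled→Idle)·P(Idle→Throttled) + P(Throttled→Throttled)·P(Throttled→Throttled) + P(Throttled→Overloaded)·P(Overloaded→Throttled)
  = 0.33×0.37 + 0.35×0.35 + 0.32×0.33
  = 0.1221 + 0.1225 + 0.1056 = 0.3502

0.3502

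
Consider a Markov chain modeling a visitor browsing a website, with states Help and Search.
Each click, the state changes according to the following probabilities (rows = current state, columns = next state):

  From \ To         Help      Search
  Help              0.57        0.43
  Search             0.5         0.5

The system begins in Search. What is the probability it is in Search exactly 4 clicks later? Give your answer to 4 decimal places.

Propagate the distribution vector 4 clicks from Search.
After 0 clicks: (0.0000, 1.0000)
After 1 click: (0.5000, 0.5000)
After 2 clicks: (0.5350, 0.4650)
After 3 clicks: (0.5375, 0.4626)
After 4 clicks: (0.5376, 0.4624)
P(in Search after 4 clicks) = 0.4624

0.4624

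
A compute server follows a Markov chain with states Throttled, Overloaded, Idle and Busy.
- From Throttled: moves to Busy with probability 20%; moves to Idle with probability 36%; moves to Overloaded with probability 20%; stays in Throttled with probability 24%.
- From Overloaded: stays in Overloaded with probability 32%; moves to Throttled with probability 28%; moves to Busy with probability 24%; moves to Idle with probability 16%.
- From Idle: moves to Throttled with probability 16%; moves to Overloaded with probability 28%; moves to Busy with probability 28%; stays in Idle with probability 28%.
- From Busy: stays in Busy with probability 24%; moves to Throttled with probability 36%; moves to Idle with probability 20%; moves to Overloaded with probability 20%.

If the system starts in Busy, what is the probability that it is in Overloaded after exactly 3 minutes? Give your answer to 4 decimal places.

0.2500

Propagate the distribution vector 3 minutes from Busy.
After 0 minutes: (0.0000, 0.0000, 0.0000, 1.0000)
After 1 minute: (0.3600, 0.2000, 0.2000, 0.2400)
After 2 minutes: (0.2608, 0.2400, 0.2656, 0.2336)
After 3 minutes: (0.2564, 0.2500, 0.2534, 0.2402)
P(in Overloaded after 3 minutes) = 0.2500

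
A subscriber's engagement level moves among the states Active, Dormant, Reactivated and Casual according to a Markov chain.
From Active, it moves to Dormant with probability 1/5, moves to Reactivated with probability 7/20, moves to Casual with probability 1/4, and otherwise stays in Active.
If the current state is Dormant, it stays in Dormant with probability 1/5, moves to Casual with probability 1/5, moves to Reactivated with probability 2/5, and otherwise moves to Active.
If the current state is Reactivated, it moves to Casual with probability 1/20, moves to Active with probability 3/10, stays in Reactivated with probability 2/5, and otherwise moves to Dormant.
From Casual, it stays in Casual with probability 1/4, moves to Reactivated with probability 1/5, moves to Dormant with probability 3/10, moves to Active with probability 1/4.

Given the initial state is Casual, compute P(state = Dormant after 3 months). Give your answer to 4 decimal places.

0.2364

Propagate the distribution vector 3 months from Casual.
After 0 months: (0.0000, 0.0000, 0.0000, 1.0000)
After 1 month: (0.2500, 0.3000, 0.2000, 0.2500)
After 2 months: (0.2325, 0.2350, 0.3375, 0.1950)
After 3 months: (0.2435, 0.2364, 0.3494, 0.1708)
P(in Dormant after 3 months) = 0.2364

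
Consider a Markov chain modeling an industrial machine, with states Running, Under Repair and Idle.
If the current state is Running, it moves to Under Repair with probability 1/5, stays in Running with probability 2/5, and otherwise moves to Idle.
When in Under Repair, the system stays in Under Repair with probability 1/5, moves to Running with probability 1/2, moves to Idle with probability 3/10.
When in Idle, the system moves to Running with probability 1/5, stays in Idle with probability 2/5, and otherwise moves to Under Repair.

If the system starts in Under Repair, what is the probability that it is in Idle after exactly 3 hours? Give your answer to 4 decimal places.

Propagate the distribution vector 3 hours from Under Repair.
After 0 hours: (0.0000, 1.0000, 0.0000)
After 1 hour: (0.5000, 0.2000, 0.3000)
After 2 hours: (0.3600, 0.2600, 0.3800)
After 3 hours: (0.3500, 0.2760, 0.3740)
P(in Idle after 3 hours) = 0.3740

0.3740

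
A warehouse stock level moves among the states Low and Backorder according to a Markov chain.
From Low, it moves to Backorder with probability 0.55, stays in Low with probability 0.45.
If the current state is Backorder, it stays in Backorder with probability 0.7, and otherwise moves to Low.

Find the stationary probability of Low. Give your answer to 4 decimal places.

Let the stationary distribution be π with π = πP and π_1 + π_2 = 1.
π_1 = 0.45·π_1 + 0.3·π_2
Solving with the normalization constraint gives π = (0.3529, 0.6471).
So the stationary probability of Low is 0.3529.

0.3529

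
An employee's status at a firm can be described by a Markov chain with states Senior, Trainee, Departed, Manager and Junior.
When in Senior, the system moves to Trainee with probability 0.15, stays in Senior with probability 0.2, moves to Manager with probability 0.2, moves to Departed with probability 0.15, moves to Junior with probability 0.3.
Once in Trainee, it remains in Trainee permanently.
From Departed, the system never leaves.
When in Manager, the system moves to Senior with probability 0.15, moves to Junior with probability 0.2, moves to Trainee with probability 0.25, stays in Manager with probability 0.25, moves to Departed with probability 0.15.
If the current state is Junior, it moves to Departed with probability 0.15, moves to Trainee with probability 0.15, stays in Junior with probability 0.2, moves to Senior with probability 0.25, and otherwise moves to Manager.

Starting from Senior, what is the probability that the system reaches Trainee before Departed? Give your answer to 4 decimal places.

0.5347

Let h(s) be the probability of absorption at Trainee starting from transient state s. Then h(Trainee) = 1 and h(Departed) = 0. By first-step analysis:
h(Senior) = 0.2·h(Senior) + 0.15·1 + 0.15·0 + 0.2·h(Manager) + 0.3·h(Junior)
h(Manager) = 0.15·h(Senior) + 0.25·1 + 0.15·0 + 0.25·h(Manager) + 0.2·h(Junior)
h(Junior) = 0.25·h(Senior) + 0.15·1 + 0.15·0 + 0.25·h(Manager) + 0.2·h(Junior)
Solving: h(Senior) = 0.5347, h(Manager) = 0.5835, h(Junior) = 0.5369.
Starting from Senior, the probability is 0.5347.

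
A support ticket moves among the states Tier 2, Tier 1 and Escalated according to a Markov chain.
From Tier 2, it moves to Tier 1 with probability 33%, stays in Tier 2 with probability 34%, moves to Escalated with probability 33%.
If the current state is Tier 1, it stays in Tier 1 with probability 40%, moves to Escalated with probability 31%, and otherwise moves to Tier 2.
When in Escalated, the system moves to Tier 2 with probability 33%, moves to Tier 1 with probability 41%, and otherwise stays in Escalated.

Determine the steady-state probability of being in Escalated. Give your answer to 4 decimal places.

Let the stationary distribution be π with π = πP and π_1 + π_2 + π_3 = 1.
π_1 = 0.34·π_1 + 0.29·π_2 + 0.33·π_3
π_2 = 0.33·π_1 + 0.4·π_2 + 0.41·π_3
Solving with the normalization constraint gives π = (0.3179, 0.3808, 0.3013).
So the stationary probability of Escalated is 0.3013.

0.3013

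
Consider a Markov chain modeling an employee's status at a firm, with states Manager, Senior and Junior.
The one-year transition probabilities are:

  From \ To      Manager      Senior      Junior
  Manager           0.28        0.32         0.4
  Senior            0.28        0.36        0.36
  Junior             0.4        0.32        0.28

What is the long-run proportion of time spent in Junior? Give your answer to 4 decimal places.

0.3452

Let the stationary distribution be π with π = πP and π_1 + π_2 + π_3 = 1.
π_1 = 0.28·π_1 + 0.28·π_2 + 0.4·π_3
π_2 = 0.32·π_1 + 0.36·π_2 + 0.32·π_3
Solving with the normalization constraint gives π = (0.3214, 0.3333, 0.3452).
So the stationary probability of Junior is 0.3452.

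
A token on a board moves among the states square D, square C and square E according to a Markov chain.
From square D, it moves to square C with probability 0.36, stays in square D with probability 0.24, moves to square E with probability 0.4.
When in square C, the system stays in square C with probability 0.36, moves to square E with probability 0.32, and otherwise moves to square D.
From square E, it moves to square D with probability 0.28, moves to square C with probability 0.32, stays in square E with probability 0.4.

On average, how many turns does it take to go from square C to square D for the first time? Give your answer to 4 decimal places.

Let t(s) be the expected number of turns to first reach square D from state s, with t(square D) = 0. Conditioning on the first turn:
t(square C) = 1 + 0.36·t(square C) + 0.32·t(square E)
t(square E) = 1 + 0.32·t(square C) + 0.4·t(square E)
Solving: t(square C) = 3.2670, t(square E) = 3.4091.
Expected turns from square C to square D: 3.2670.

3.2670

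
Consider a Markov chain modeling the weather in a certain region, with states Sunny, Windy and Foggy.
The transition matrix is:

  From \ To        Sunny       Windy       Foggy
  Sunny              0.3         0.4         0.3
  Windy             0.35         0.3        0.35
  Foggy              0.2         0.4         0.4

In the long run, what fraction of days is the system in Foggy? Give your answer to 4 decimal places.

0.3535

Let the stationary distribution be π with π = πP and π_1 + π_2 + π_3 = 1.
π_1 = 0.3·π_1 + 0.35·π_2 + 0.2·π_3
π_2 = 0.4·π_1 + 0.3·π_2 + 0.4·π_3
Solving with the normalization constraint gives π = (0.2828, 0.3636, 0.3535).
So the stationary probability of Foggy is 0.3535.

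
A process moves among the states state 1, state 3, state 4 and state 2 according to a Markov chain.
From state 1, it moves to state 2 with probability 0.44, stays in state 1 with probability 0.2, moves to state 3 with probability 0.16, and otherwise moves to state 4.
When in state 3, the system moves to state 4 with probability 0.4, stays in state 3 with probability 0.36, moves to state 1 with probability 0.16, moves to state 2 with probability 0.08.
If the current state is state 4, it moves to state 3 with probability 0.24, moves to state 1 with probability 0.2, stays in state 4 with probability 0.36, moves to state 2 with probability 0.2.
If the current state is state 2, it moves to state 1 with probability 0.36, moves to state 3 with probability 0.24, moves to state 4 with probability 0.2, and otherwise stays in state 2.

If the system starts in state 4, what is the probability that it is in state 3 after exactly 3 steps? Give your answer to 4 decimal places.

Propagate the distribution vector 3 steps from state 4.
After 0 steps: (0.0000, 0.0000, 1.0000, 0.0000)
After 1 step: (0.2000, 0.2400, 0.3600, 0.2000)
After 2 steps: (0.2224, 0.2528, 0.3056, 0.2192)
After 3 steps: (0.2250, 0.2525, 0.2995, 0.2230)
P(in state 3 after 3 steps) = 0.2525

0.2525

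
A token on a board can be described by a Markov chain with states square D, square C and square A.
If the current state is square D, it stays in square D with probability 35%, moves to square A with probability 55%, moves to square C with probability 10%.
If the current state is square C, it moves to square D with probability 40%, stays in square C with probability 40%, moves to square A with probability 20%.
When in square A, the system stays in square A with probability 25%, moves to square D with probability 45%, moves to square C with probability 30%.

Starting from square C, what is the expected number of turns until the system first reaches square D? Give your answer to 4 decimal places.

2.4359

Let t(s) be the expected number of turns to first reach square D from state s, with t(square D) = 0. Conditioning on the first turn:
t(square C) = 1 + 0.4·t(square C) + 0.2·t(square A)
t(square A) = 1 + 0.3·t(square C) + 0.25·t(square A)
Solving: t(square C) = 2.4359, t(square A) = 2.3077.
Expected turns from square C to square D: 2.4359.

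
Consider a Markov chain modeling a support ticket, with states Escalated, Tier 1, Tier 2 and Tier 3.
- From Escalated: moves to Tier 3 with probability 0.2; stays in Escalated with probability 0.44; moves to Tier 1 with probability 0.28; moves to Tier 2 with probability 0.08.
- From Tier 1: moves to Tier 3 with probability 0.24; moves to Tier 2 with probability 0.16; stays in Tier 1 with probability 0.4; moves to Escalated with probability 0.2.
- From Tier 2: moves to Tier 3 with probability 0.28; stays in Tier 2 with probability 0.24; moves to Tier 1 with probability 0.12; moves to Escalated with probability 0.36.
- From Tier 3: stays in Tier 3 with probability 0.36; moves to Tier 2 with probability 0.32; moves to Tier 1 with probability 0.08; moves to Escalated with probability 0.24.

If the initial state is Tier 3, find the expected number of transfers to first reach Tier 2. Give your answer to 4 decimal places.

Let t(s) be the expected number of transfers to first reach Tier 2 from state s, with t(Tier 2) = 0. Conditioning on the first transfer:
t(Escalated) = 1 + 0.44·t(Escalated) + 0.28·t(Tier 1) + 0.2·t(Tier 3)
t(Tier 1) = 1 + 0.2·t(Escalated) + 0.4·t(Tier 1) + 0.24·t(Tier 3)
t(Tier 3) = 1 + 0.24·t(Escalated) + 0.08·t(Tier 1) + 0.36·t(Tier 3)
Solving: t(Escalated) = 6.2101, t(Tier 1) = 5.5718, t(Tier 3) = 4.5878.
Expected transfers from Tier 3 to Tier 2: 4.5878.

4.5878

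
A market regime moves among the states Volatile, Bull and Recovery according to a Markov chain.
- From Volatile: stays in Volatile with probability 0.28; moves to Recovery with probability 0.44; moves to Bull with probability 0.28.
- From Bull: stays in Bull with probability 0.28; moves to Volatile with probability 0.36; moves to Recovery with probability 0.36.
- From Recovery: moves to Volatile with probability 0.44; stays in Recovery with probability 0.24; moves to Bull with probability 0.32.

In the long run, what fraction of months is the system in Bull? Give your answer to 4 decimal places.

0.2939

Let the stationary distribution be π with π = πP and π_1 + π_2 + π_3 = 1.
π_1 = 0.28·π_1 + 0.36·π_2 + 0.44·π_3
π_2 = 0.28·π_1 + 0.28·π_2 + 0.32·π_3
Solving with the normalization constraint gives π = (0.3590, 0.2939, 0.3471).
So the stationary probability of Bull is 0.2939.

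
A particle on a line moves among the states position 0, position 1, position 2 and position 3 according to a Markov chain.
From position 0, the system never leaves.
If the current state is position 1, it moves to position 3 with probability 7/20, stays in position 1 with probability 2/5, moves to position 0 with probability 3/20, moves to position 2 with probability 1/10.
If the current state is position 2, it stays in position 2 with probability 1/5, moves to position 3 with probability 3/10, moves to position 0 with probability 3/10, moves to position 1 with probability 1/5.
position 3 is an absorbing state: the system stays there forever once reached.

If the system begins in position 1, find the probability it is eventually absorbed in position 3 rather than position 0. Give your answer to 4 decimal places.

0.6739

Let h(s) be the probability of absorption at position 3 starting from transient state s. Then h(position 3) = 1 and h(position 0) = 0. By first-step analysis:
h(position 1) = 0.15·0 + 0.4·h(position 1) + 0.1·h(position 2) + 0.35·1
h(position 2) = 0.3·0 + 0.2·h(position 1) + 0.2·h(position 2) + 0.3·1
Solving: h(position 1) = 0.6739, h(position 2) = 0.5435.
Starting from position 1, the probability is 0.6739.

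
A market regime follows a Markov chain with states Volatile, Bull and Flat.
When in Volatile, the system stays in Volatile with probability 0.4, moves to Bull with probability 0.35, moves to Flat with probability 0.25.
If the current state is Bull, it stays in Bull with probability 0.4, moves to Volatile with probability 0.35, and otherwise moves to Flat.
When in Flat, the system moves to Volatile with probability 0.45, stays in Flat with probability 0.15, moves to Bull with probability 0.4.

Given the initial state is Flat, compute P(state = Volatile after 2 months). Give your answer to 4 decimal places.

Sum over the intermediate state after 1 month:
P = P(Flat→Volatile)·P(Volatile→Volatile) + P(Flat→Bull)·P(Bull→Volatile) + P(Flat→Flat)·P(Flat→Volatile)
  = 0.45×0.4 + 0.4×0.35 + 0.15×0.45
  = 0.1800 + 0.1400 + 0.0675 = 0.3875

0.3875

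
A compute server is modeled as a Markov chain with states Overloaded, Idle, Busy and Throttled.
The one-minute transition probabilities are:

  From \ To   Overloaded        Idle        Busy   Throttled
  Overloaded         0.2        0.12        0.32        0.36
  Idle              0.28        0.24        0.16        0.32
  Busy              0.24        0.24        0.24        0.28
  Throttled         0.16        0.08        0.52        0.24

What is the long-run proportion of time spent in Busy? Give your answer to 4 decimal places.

Let the stationary distribution be π with π = πP and π_1 + π_2 + π_3 + π_4 = 1.
π_1 = 0.2·π_1 + 0.28·π_2 + 0.24·π_3 + 0.16·π_4
π_2 = 0.12·π_1 + 0.24·π_2 + 0.24·π_3 + 0.08·π_4
π_3 = 0.32·π_1 + 0.16·π_2 + 0.24·π_3 + 0.52·π_4
Solving with the normalization constraint gives π = (0.2147, 0.1675, 0.3256, 0.2922).
So the stationary probability of Busy is 0.3256.

0.3256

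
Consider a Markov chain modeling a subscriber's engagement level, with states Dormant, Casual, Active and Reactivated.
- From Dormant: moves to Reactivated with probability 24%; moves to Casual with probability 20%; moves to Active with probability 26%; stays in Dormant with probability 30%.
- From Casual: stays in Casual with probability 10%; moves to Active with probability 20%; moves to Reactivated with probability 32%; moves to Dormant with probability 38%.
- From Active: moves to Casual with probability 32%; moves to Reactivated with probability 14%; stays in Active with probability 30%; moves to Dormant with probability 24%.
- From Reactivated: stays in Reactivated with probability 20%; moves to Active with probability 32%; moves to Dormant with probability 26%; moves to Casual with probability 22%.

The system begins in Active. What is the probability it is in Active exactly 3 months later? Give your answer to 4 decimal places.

0.2718

Propagate the distribution vector 3 months from Active.
After 0 months: (0.0000, 0.0000, 1.0000, 0.0000)
After 1 month: (0.2400, 0.3200, 0.3000, 0.1400)
After 2 months: (0.3020, 0.2068, 0.2612, 0.2300)
After 3 months: (0.2917, 0.2153, 0.2718, 0.2212)
P(in Active after 3 months) = 0.2718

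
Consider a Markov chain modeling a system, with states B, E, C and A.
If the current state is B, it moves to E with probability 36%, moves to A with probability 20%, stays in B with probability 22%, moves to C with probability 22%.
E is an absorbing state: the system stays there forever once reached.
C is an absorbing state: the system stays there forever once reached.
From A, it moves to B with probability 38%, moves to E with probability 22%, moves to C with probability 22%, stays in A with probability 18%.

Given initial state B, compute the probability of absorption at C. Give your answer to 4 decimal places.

Let h(s) be the probability of absorption at C starting from transient state s. Then h(C) = 1 and h(E) = 0. By first-step analysis:
h(B) = 0.22·h(B) + 0.36·0 + 0.22·1 + 0.2·h(A)
h(A) = 0.38·h(B) + 0.22·0 + 0.22·1 + 0.18·h(A)
Solving: h(B) = 0.3982, h(A) = 0.4528.
Starting from B, the probability is 0.3982.

0.3982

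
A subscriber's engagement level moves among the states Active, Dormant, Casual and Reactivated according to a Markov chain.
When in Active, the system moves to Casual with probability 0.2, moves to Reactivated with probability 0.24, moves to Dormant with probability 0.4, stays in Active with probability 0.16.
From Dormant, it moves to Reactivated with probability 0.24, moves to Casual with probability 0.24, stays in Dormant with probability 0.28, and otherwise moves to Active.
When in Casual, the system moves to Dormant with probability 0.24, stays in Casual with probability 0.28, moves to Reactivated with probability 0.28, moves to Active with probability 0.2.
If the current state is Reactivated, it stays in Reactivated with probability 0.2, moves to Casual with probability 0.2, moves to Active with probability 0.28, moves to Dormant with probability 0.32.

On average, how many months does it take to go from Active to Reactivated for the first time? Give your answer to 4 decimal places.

Let t(s) be the expected number of months to first reach Reactivated from state s, with t(Reactivated) = 0. Conditioning on the first month:
t(Active) = 1 + 0.16·t(Active) + 0.4·t(Dormant) + 0.2·t(Casual)
t(Dormant) = 1 + 0.24·t(Active) + 0.28·t(Dormant) + 0.24·t(Casual)
t(Casual) = 1 + 0.2·t(Active) + 0.24·t(Dormant) + 0.28·t(Casual)
Solving: t(Active) = 4.0119, t(Dormant) = 4.0057, t(Casual) = 3.8385.
Expected months from Active to Reactivated: 4.0119.

4.0119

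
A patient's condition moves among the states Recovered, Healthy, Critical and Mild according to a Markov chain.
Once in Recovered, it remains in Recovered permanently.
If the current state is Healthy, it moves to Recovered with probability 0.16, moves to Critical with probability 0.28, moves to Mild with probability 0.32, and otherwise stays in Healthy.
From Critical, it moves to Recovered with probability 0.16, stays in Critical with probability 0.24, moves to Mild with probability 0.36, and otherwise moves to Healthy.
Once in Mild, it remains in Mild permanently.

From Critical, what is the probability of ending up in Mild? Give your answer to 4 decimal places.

0.6865

Let h(s) be the probability of absorption at Mild starting from transient state s. Then h(Mild) = 1 and h(Recovered) = 0. By first-step analysis:
h(Healthy) = 0.16·0 + 0.24·h(Healthy) + 0.28·h(Critical) + 0.32·1
h(Critical) = 0.16·0 + 0.24·h(Healthy) + 0.24·h(Critical) + 0.36·1
Solving: h(Healthy) = 0.6740, h(Critical) = 0.6865.
Starting from Critical, the probability is 0.6865.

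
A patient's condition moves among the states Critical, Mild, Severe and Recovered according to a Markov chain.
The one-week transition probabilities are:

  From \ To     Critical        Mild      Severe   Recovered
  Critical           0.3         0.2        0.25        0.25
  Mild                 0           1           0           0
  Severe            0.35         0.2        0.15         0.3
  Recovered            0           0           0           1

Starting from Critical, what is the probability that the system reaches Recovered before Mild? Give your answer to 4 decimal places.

0.5665

Let h(s) be the probability of absorption at Recovered starting from transient state s. Then h(Recovered) = 1 and h(Mild) = 0. By first-step analysis:
h(Critical) = 0.3·h(Critical) + 0.2·0 + 0.25·h(Severe) + 0.25·1
h(Severe) = 0.35·h(Critical) + 0.2·0 + 0.15·h(Severe) + 0.3·1
Solving: h(Critical) = 0.5665, h(Severe) = 0.5862.
Starting from Critical, the probability is 0.5665.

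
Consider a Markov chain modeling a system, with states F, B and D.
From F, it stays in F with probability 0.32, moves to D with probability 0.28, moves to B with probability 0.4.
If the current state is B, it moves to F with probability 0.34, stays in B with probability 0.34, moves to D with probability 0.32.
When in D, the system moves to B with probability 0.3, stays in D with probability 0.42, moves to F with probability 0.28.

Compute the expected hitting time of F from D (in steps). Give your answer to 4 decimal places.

Let t(s) be the expected number of steps to first reach F from state s, with t(F) = 0. Conditioning on the first step:
t(B) = 1 + 0.34·t(B) + 0.32·t(D)
t(D) = 1 + 0.3·t(B) + 0.42·t(D)
Solving: t(B) = 3.1381, t(D) = 3.3473.
Expected steps from D to F: 3.3473.

3.3473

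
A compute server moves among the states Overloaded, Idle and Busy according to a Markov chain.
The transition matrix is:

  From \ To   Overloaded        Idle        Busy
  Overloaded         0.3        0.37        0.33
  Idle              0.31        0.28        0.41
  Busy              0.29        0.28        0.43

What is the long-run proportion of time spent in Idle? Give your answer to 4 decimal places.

0.3069

Let the stationary distribution be π with π = πP and π_1 + π_2 + π_3 = 1.
π_1 = 0.3·π_1 + 0.31·π_2 + 0.29·π_3
π_2 = 0.37·π_1 + 0.28·π_2 + 0.28·π_3
Solving with the normalization constraint gives π = (0.2991, 0.3069, 0.3939).
So the stationary probability of Idle is 0.3069.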